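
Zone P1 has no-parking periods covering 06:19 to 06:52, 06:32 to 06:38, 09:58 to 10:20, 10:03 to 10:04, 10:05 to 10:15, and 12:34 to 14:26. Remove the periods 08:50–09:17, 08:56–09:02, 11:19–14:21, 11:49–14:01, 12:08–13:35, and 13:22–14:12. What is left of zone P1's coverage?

Merge the first list: 06:19–06:52, 09:58–10:20, 12:34–14:26.
Merge the second list: 08:50–09:17, 11:19–14:21.
06:19–06:52 is untouched.
09:58–10:20 is untouched.
12:34–14:26 with B removed leaves 14:21–14:26.

06:19–06:52, 09:58–10:20, 14:21–14:26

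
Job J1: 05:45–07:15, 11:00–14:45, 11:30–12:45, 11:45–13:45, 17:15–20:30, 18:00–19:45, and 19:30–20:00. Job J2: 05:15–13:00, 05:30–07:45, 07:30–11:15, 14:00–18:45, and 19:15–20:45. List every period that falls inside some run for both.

A, merged: 05:45-07:15, 11:00-14:45, 17:15-20:30.
B, merged: 05:15-13:00, 14:00-18:45, 19:15-20:45.
05:45-07:15 meets the second set on 05:45-07:15.
11:00-14:45 meets the second set on 11:00-13:00, 14:00-14:45.
17:15-20:30 meets the second set on 17:15-18:45, 19:15-20:30.

05:45-07:15, 11:00-13:00, 14:00-14:45, 17:15-18:45, 19:15-20:30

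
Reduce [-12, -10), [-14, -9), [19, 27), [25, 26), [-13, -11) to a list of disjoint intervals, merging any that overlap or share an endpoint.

[-14, -9) ∪ [19, 27)

Sort by start: [-14, -9), [-13, -11), [-12, -10), [19, 27), [25, 26).
[-13, -11) overlaps/touches [-14, -9) → extend to [-14, -9).
[-12, -10) overlaps/touches [-14, -9) → extend to [-14, -9).
[19, 27) is disjoint → start new block.
[25, 26) overlaps/touches [19, 27) → extend to [19, 27).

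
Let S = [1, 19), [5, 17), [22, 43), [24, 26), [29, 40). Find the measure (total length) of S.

39

Merged: [1, 19), [22, 43).
Lengths: 18 + 21 = 39.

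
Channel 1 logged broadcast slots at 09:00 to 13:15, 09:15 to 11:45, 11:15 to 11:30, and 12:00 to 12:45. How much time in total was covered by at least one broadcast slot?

Merged: 09:00–13:15.
Length: 4 h 15 min.

4 h 15 min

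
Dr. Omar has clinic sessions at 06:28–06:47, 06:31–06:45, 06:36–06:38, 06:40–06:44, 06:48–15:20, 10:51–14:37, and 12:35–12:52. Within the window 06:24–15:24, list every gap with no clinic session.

06:24–06:28, 06:47–06:48, 15:20–15:24

The merged coverage is 06:28–06:47, 06:48–15:20.
Complement within 06:24–15:24: 06:24–06:28, 06:47–06:48, 15:20–15:24.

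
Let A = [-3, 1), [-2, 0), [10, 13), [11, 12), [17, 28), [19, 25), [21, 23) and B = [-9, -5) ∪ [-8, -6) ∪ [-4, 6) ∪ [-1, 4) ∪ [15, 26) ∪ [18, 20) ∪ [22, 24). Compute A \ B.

Merge the first list: [-3, 1), [10, 13), [17, 28).
Merge the second list: [-9, -5), [-4, 6), [15, 26).
[-3, 1) lies entirely inside B → drops out.
[10, 13) is untouched.
[17, 28) with B removed leaves [26, 28).

[10, 13) ∪ [26, 28)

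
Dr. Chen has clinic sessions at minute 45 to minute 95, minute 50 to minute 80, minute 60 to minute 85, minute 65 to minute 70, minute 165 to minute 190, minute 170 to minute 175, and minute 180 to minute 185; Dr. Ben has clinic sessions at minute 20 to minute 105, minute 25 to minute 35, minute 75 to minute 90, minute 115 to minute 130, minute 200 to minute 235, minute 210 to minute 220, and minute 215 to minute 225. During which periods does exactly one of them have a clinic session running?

First set merges to minute 45 to minute 95, minute 165 to minute 190.
Second set merges to minute 20 to minute 105, minute 115 to minute 130, minute 200 to minute 235.
A but not B: minute 165 to minute 190.
B but not A: minute 20 to minute 45, minute 95 to minute 105, minute 115 to minute 130, minute 200 to minute 235.
Combining gives A △ B.

minute 20 to minute 45, minute 95 to minute 105, minute 115 to minute 130, minute 165 to minute 190, minute 200 to minute 235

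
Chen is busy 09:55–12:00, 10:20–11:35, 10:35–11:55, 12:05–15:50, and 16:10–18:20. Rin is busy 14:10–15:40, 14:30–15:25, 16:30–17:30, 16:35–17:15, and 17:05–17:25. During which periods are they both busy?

First set merges to 09:55-12:00, 12:05-15:50, 16:10-18:20.
Second set merges to 14:10-15:40, 16:30-17:30.
09:55-12:00 meets no B interval.
12:05-15:50 ∩ B → 14:10-15:40.
16:10-18:20 ∩ B → 16:30-17:30.

14:10-15:40, 16:30-17:30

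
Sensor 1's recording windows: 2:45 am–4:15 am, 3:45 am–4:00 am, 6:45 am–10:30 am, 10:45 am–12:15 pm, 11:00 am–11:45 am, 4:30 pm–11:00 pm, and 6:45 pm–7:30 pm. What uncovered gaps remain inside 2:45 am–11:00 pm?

4:15 am-6:45 am, 10:30 am-10:45 am, 12:15 pm-4:30 pm

The merged coverage is 2:45 am-4:15 am, 6:45 am-10:30 am, 10:45 am-12:15 pm, 4:30 pm-11:00 pm.
Gaps within 2:45 am-11:00 pm: 4:15 am-6:45 am, 10:30 am-10:45 am, 12:15 pm-4:30 pm.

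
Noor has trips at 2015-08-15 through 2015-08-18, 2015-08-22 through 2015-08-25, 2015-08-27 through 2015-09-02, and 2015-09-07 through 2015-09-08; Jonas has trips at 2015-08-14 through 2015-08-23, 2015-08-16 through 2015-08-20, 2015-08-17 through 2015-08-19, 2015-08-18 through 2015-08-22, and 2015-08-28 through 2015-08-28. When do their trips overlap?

B, merged: 2015-08-14 through 2015-08-23, 2015-08-28 through 2015-08-28.
2015-08-15 through 2015-08-18 overlaps B on 2015-08-15 through 2015-08-18.
2015-08-22 through 2015-08-25 overlaps B on 2015-08-22 through 2015-08-23.
2015-08-27 through 2015-09-02 overlaps B on 2015-08-28 through 2015-08-28.
2015-09-07 through 2015-09-08 falls entirely outside B.

2015-08-15 through 2015-08-18, 2015-08-22 through 2015-08-23, 2015-08-28 through 2015-08-28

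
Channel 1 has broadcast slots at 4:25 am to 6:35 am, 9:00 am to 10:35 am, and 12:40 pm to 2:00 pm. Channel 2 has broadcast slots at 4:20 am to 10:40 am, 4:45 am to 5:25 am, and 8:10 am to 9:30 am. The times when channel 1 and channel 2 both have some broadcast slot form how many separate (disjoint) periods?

2

Merge the second list: 4:20 am-10:40 am.
A ∩ B = 4:25 am-6:35 am, 9:00 am-10:35 am.
That is 2 disjoint pieces.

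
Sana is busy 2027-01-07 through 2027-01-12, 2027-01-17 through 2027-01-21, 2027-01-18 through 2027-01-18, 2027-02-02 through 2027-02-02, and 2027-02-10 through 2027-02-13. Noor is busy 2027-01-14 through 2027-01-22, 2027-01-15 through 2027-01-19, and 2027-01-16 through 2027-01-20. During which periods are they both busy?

First set merges to 2027-01-07 through 2027-01-12, 2027-01-17 through 2027-01-21, 2027-02-02 through 2027-02-02, 2027-02-10 through 2027-02-13.
Second set merges to 2027-01-14 through 2027-01-22.
2027-01-07 through 2027-01-12 meets no B interval.
2027-01-17 through 2027-01-21 ∩ B → 2027-01-17 through 2027-01-21.
2027-02-02 through 2027-02-02 meets no B interval.
2027-02-10 through 2027-02-13 meets no B interval.

2027-01-17 through 2027-01-21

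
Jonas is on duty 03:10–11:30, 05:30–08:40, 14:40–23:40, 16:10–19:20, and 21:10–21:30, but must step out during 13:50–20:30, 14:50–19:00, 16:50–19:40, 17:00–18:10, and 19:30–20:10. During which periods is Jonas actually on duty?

03:10–11:30, 20:30–23:40

Merge the first list: 03:10–11:30, 14:40–23:40.
Merge the second list: 13:50–20:30.
03:10–11:30 is untouched.
14:40–23:40 with B removed leaves 20:30–23:40.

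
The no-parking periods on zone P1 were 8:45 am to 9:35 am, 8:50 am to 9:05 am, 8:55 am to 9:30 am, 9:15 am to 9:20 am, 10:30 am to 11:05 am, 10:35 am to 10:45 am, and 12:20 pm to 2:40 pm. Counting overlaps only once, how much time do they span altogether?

3 h 45 min

Merged: 8:45 am–9:35 am, 10:30 am–11:05 am, 12:20 pm–2:40 pm.
Lengths: 50 min + 35 min + 2 h 20 min = 3 h 45 min.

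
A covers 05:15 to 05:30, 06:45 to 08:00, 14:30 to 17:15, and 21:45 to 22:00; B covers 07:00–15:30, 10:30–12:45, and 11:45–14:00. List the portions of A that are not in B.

B, merged: 07:00–15:30.
05:15–05:30 is untouched.
06:45–08:00 with B removed leaves 06:45–07:00.
14:30–17:15 with B removed leaves 15:30–17:15.
21:45–22:00 is untouched.

05:15–05:30, 06:45–07:00, 15:30–17:15, 21:45–22:00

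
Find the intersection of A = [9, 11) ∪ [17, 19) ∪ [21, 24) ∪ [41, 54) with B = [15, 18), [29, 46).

[17, 18) ∪ [41, 46)

[9, 11) meets no B interval.
[17, 19) ∩ B → [17, 18).
[21, 24) meets no B interval.
[41, 54) ∩ B → [41, 46).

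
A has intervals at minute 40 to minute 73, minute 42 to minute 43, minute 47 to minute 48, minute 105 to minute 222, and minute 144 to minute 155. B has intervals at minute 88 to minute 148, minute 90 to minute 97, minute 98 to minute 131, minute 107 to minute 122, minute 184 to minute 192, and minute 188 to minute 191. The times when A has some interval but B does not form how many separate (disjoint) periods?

3

A, merged: minute 40 to minute 73, minute 105 to minute 222.
B, merged: minute 88 to minute 148, minute 184 to minute 192.
A \ B = minute 40 to minute 73, minute 148 to minute 184, minute 192 to minute 222.
That is 3 disjoint pieces.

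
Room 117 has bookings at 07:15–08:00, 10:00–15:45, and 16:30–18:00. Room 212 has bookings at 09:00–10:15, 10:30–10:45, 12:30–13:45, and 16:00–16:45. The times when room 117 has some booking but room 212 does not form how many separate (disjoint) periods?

A \ B = 07:15–08:00, 10:15–10:30, 10:45–12:30, 13:45–15:45, 16:45–18:00.
That is 5 disjoint pieces.

5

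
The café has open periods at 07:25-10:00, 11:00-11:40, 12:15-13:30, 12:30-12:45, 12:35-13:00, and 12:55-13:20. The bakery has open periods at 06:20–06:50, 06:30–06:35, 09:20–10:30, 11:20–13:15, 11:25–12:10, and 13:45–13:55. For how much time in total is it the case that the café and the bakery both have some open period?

First set merges to 07:25–10:00, 11:00–11:40, 12:15–13:30.
Second set merges to 06:20–06:50, 09:20–10:30, 11:20–13:15, 13:45–13:55.
A ∩ B = 09:20–10:00, 11:20–11:40, 12:15–13:15.
Total: 40 min + 20 min + 1 h = 2 h.

2 h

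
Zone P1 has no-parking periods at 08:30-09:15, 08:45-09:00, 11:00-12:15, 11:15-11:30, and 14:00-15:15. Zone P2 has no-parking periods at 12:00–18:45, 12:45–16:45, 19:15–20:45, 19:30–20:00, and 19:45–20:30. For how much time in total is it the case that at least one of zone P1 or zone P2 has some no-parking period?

10 h

First set merges to 08:30-09:15, 11:00-12:15, 14:00-15:15.
Second set merges to 12:00-18:45, 19:15-20:45.
A ∪ B = 08:30-09:15, 11:00-18:45, 19:15-20:45.
Total: 45 min + 7 h 45 min + 1 h 30 min = 10 h.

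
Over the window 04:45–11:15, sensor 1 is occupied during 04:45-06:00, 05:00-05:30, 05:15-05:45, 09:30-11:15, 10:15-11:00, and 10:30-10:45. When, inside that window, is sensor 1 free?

06:00–09:30

The merged coverage is 04:45–06:00, 09:30–11:15.
Complement within 04:45–11:15: 06:00–09:30.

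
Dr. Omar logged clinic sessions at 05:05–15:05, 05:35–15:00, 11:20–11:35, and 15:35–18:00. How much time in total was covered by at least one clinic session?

Merged: 05:05–15:05, 15:35–18:00.
Lengths: 10 h + 2 h 25 min = 12 h 25 min.

12 h 25 min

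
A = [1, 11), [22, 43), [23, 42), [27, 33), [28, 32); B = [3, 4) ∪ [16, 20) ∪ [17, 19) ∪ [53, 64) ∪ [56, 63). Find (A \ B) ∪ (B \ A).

[1, 3) ∪ [4, 11) ∪ [16, 20) ∪ [22, 43) ∪ [53, 64)

Merge the first list: [1, 11), [22, 43).
Merge the second list: [3, 4), [16, 20), [53, 64).
A but not B: [1, 3), [4, 11), [22, 43).
B but not A: [16, 20), [53, 64).
Combining gives A △ B.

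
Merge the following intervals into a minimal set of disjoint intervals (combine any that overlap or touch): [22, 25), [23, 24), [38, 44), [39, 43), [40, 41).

[22, 25) ∪ [38, 44)

[23, 24) overlaps/touches [22, 25) → extend to [22, 25).
[38, 44) is disjoint → start new block.
[39, 43) overlaps/touches [38, 44) → extend to [38, 44).
[40, 41) overlaps/touches [38, 44) → extend to [38, 44).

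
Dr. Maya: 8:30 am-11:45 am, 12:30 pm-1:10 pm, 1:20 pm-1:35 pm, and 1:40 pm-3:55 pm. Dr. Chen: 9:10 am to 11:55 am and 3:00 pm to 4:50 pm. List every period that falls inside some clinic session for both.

8:30 am–11:45 am meets the second set on 9:10 am–11:45 am.
12:30 pm–1:10 pm: no overlap with the second set.
1:20 pm–1:35 pm: no overlap with the second set.
1:40 pm–3:55 pm meets the second set on 3:00 pm–3:55 pm.

9:10 am–11:45 am, 3:00 pm–3:55 pm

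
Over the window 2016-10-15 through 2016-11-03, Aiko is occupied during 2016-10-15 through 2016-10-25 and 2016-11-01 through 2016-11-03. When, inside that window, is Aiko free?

2016-10-26 through 2016-10-31

Covered (merged): 2016-10-15 through 2016-10-25, 2016-11-01 through 2016-11-03.
Complement within 2016-10-15 through 2016-11-03: 2016-10-26 through 2016-10-31.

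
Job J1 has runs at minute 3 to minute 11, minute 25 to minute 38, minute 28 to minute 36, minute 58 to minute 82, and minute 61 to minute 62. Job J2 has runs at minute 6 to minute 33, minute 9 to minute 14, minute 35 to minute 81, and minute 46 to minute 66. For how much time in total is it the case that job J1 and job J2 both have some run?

First set merges to minute 3 to minute 11, minute 25 to minute 38, minute 58 to minute 82.
Second set merges to minute 6 to minute 33, minute 35 to minute 81.
A ∩ B = minute 6 to minute 11, minute 25 to minute 33, minute 35 to minute 38, minute 58 to minute 81.
Total: 5 minutes + 8 minutes + 3 minutes + 23 minutes = 39 minutes.

39 minutes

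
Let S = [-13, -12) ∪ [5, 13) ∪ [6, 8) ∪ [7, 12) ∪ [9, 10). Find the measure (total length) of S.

9

Merged: [-13, -12), [5, 13).
Lengths: 1 + 8 = 9.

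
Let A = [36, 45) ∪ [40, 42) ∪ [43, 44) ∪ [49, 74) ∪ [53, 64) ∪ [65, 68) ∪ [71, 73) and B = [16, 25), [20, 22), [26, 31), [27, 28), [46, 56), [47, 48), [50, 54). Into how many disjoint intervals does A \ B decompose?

2

First set merges to [36, 45), [49, 74).
Second set merges to [16, 25), [26, 31), [46, 56).
A \ B = [36, 45), [56, 74).
That is 2 disjoint pieces.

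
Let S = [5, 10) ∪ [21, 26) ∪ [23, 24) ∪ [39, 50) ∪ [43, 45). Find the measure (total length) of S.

Merged: [5, 10), [21, 26), [39, 50).
Lengths: 5 + 5 + 11 = 21.

21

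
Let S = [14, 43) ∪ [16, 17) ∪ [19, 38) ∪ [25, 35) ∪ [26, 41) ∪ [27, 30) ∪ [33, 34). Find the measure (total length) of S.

Merged: [14, 43).
Length: 29.

29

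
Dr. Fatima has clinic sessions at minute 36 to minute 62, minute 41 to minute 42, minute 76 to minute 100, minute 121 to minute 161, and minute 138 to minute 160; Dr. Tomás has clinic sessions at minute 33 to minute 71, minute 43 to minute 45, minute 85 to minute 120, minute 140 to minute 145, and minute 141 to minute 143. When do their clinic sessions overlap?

minute 36 to minute 62, minute 85 to minute 100, minute 140 to minute 145

Merge the first list: minute 36 to minute 62, minute 76 to minute 100, minute 121 to minute 161.
Merge the second list: minute 33 to minute 71, minute 85 to minute 120, minute 140 to minute 145.
minute 36 to minute 62 meets the second set on minute 36 to minute 62.
minute 76 to minute 100 meets the second set on minute 85 to minute 100.
minute 121 to minute 161 meets the second set on minute 140 to minute 145.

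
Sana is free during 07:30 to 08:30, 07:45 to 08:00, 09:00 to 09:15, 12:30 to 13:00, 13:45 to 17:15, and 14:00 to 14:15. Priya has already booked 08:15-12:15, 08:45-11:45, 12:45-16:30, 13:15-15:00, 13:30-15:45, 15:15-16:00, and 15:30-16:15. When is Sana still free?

07:30-08:15, 12:30-12:45, 16:30-17:15

First set merges to 07:30-08:30, 09:00-09:15, 12:30-13:00, 13:45-17:15.
Second set merges to 08:15-12:15, 12:45-16:30.
07:30-08:30 \ B = 07:30-08:15.
09:00-09:15: entirely removed.
12:30-13:00 \ B = 12:30-12:45.
13:45-17:15 \ B = 16:30-17:15.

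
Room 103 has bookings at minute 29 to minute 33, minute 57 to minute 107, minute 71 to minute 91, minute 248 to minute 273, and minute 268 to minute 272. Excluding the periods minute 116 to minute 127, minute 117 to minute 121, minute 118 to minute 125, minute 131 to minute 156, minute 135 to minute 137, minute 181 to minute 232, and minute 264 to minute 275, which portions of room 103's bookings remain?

minute 29 to minute 33, minute 57 to minute 107, minute 248 to minute 264

Merge the first list: minute 29 to minute 33, minute 57 to minute 107, minute 248 to minute 273.
Merge the second list: minute 116 to minute 127, minute 131 to minute 156, minute 181 to minute 232, minute 264 to minute 275.
minute 29 to minute 33: nothing removed.
minute 57 to minute 107: nothing removed.
minute 248 to minute 273 \ B = minute 248 to minute 264.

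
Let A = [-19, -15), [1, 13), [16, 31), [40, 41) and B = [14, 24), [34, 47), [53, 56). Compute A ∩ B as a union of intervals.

[-19, -15): no overlap with the second set.
[1, 13): no overlap with the second set.
[16, 31) meets the second set on [16, 24).
[40, 41) meets the second set on [40, 41).

[16, 24) ∪ [40, 41)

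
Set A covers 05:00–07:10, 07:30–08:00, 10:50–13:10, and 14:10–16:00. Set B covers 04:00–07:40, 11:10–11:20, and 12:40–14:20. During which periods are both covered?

05:00–07:10, 07:30–07:40, 11:10–11:20, 12:40–13:10, 14:10–14:20

05:00–07:10 overlaps B on 05:00–07:10.
07:30–08:00 overlaps B on 07:30–07:40.
10:50–13:10 overlaps B on 11:10–11:20, 12:40–13:10.
14:10–16:00 overlaps B on 14:10–14:20.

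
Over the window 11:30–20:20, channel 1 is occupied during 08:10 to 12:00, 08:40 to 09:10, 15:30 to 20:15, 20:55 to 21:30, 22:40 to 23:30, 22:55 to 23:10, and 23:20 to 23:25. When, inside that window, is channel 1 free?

12:00–15:30, 20:15–20:20

After merging, the occupied span is 08:10–12:00, 15:30–20:15, 20:55–21:30, 22:40–23:30.
Uncovered inside 11:30–20:20: 12:00–15:30, 20:15–20:20.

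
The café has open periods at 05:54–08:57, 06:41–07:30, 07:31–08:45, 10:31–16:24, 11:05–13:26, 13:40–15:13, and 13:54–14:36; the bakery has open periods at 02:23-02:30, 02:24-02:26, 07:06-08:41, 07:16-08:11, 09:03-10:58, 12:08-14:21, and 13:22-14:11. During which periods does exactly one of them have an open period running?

Merge the first list: 05:54–08:57, 10:31–16:24.
Merge the second list: 02:23–02:30, 07:06–08:41, 09:03–10:58, 12:08–14:21.
A \ B = 05:54–07:06, 08:41–08:57, 10:58–12:08, 14:21–16:24.
B \ A = 02:23–02:30, 09:03–10:31.
Union of the two gives the symmetric difference.

02:23–02:30, 05:54–07:06, 08:41–08:57, 09:03–10:31, 10:58–12:08, 14:21–16:24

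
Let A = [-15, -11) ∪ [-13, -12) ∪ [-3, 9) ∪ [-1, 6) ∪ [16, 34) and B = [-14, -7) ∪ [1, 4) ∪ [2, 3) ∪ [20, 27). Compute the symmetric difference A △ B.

[-15, -14) ∪ [-11, -7) ∪ [-3, 1) ∪ [4, 9) ∪ [16, 20) ∪ [27, 34)

First set merges to [-15, -11), [-3, 9), [16, 34).
Second set merges to [-14, -7), [1, 4), [20, 27).
A \ B = [-15, -14), [-3, 1), [4, 9), [16, 20), [27, 34).
B \ A = [-11, -7).
Union of the two gives the symmetric difference.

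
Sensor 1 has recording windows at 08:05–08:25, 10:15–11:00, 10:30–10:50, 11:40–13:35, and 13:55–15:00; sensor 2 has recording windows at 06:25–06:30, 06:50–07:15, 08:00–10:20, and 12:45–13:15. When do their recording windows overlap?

08:05–08:25, 10:15–10:20, 12:45–13:15

First set merges to 08:05–08:25, 10:15–11:00, 11:40–13:35, 13:55–15:00.
08:05–08:25 meets the second set on 08:05–08:25.
10:15–11:00 meets the second set on 10:15–10:20.
11:40–13:35 meets the second set on 12:45–13:15.
13:55–15:00: no overlap with the second set.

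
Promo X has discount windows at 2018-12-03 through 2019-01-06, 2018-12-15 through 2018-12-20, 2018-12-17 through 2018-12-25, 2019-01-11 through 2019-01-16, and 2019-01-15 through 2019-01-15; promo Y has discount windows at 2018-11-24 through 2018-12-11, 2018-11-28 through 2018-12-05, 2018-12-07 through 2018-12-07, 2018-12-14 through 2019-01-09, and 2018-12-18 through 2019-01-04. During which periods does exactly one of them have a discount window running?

Merge the first list: 2018-12-03 through 2019-01-06, 2019-01-11 through 2019-01-16.
Merge the second list: 2018-11-24 through 2018-12-11, 2018-12-14 through 2019-01-09.
Only in the first: 2018-12-12 through 2018-12-13, 2019-01-11 through 2019-01-16.
Only in the second: 2018-11-24 through 2018-12-02, 2019-01-07 through 2019-01-09.
Together these are the periods covered by exactly one.

2018-11-24 through 2018-12-02, 2018-12-12 through 2018-12-13, 2019-01-07 through 2019-01-09, 2019-01-11 through 2019-01-16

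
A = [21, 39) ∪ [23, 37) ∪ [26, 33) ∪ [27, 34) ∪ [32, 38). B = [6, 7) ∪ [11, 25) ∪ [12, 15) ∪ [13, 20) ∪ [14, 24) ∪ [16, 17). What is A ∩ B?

[21, 25)

Merge the first list: [21, 39).
Merge the second list: [6, 7), [11, 25).
[21, 39) ∩ B → [21, 25).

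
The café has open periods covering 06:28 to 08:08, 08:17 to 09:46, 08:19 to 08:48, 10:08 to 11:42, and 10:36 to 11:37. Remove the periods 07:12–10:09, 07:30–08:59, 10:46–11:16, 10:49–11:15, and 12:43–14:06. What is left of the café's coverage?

First set merges to 06:28–08:08, 08:17–09:46, 10:08–11:42.
Second set merges to 07:12–10:09, 10:46–11:16, 12:43–14:06.
06:28–08:08 \ B = 06:28–07:12.
08:17–09:46: entirely removed.
10:08–11:42 \ B = 10:09–10:46, 11:16–11:42.

06:28–07:12, 10:09–10:46, 11:16–11:42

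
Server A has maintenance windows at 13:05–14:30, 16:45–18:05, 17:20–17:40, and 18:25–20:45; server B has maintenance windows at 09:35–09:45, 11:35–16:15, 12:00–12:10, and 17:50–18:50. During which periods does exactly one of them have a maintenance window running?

First set merges to 13:05-14:30, 16:45-18:05, 18:25-20:45.
Second set merges to 09:35-09:45, 11:35-16:15, 17:50-18:50.
A \ B = 16:45-17:50, 18:50-20:45.
B \ A = 09:35-09:45, 11:35-13:05, 14:30-16:15, 18:05-18:25.
Union of the two gives the symmetric difference.

09:35-09:45, 11:35-13:05, 14:30-16:15, 16:45-17:50, 18:05-18:25, 18:50-20:45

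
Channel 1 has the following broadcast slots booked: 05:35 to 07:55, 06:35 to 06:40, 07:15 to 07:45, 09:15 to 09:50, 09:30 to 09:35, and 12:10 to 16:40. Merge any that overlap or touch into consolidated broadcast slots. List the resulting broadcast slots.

05:35–07:55, 09:15–09:50, 12:10–16:40

06:35–06:40 overlaps/touches 05:35–07:55 → extend to 05:35–07:55.
07:15–07:45 overlaps/touches 05:35–07:55 → extend to 05:35–07:55.
09:15–09:50 is disjoint → start new block.
09:30–09:35 overlaps/touches 09:15–09:50 → extend to 09:15–09:50.
12:10–16:40 is disjoint → start new block.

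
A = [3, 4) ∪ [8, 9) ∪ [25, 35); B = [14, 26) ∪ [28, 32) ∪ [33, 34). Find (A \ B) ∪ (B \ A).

Only in the first: [3, 4), [8, 9), [26, 28), [32, 33), [34, 35).
Only in the second: [14, 25).
Together these are the periods covered by exactly one.

[3, 4) ∪ [8, 9) ∪ [14, 25) ∪ [26, 28) ∪ [32, 33) ∪ [34, 35)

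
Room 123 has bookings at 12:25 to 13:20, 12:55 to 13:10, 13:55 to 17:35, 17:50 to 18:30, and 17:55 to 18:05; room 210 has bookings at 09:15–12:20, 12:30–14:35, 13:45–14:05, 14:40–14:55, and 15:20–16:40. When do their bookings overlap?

A, merged: 12:25–13:20, 13:55–17:35, 17:50–18:30.
B, merged: 09:15–12:20, 12:30–14:35, 14:40–14:55, 15:20–16:40.
12:25–13:20 meets the second set on 12:30–13:20.
13:55–17:35 meets the second set on 13:55–14:35, 14:40–14:55, 15:20–16:40.
17:50–18:30: no overlap with the second set.

12:30–13:20, 13:55–14:35, 14:40–14:55, 15:20–16:40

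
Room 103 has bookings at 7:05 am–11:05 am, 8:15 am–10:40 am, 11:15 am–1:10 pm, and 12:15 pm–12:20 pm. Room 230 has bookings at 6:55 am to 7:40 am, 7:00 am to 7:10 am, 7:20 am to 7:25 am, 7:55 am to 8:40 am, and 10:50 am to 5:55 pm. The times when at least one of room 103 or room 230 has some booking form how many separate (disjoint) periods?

First set merges to 7:05 am-11:05 am, 11:15 am-1:10 pm.
Second set merges to 6:55 am-7:40 am, 7:55 am-8:40 am, 10:50 am-5:55 pm.
A ∪ B = 6:55 am-5:55 pm.
That is 1 disjoint piece.

1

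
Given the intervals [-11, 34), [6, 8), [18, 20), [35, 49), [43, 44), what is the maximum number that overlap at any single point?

At 6, 2 of the intervals are simultaneously active.
No point has more.

2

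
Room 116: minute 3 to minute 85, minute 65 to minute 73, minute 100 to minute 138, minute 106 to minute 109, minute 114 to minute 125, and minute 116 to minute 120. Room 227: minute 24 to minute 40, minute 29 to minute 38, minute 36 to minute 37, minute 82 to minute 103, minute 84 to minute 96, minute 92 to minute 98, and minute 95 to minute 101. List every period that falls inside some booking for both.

minute 24 to minute 40, minute 82 to minute 85, minute 100 to minute 103

A, merged: minute 3 to minute 85, minute 100 to minute 138.
B, merged: minute 24 to minute 40, minute 82 to minute 103.
minute 3 to minute 85 meets the second set on minute 24 to minute 40, minute 82 to minute 85.
minute 100 to minute 138 meets the second set on minute 100 to minute 103.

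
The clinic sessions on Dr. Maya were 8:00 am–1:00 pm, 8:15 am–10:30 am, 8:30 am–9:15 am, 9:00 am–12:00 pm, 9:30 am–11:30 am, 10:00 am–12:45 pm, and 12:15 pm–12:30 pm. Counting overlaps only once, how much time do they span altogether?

5 h

Merged: 8:00 am–1:00 pm.
Length: 5 h.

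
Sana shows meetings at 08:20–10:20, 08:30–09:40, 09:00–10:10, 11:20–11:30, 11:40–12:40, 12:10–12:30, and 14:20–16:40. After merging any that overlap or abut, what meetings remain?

08:30–09:40 overlaps/touches 08:20–10:20 → extend to 08:20–10:20.
09:00–10:10 overlaps/touches 08:20–10:20 → extend to 08:20–10:20.
11:20–11:30 is disjoint → start new block.
11:40–12:40 is disjoint → start new block.
12:10–12:30 overlaps/touches 11:40–12:40 → extend to 11:40–12:40.
14:20–16:40 is disjoint → start new block.

08:20–10:20, 11:20–11:30, 11:40–12:40, 14:20–16:40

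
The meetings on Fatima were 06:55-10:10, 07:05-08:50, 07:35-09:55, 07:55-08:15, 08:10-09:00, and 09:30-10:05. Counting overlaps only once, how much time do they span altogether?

Merged: 06:55–10:10.
Length: 3 h 15 min.

3 h 15 min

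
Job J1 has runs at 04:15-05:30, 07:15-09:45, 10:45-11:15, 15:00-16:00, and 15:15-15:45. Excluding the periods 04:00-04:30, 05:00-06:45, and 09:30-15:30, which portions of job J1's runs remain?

Merge the first list: 04:15–05:30, 07:15–09:45, 10:45–11:15, 15:00–16:00.
04:15–05:30 minus B → 04:30–05:00.
07:15–09:45 minus B → 07:15–09:30.
10:45–11:15: fully covered by B → removed.
15:00–16:00 minus B → 15:30–16:00.

04:30–05:00, 07:15–09:30, 15:30–16:00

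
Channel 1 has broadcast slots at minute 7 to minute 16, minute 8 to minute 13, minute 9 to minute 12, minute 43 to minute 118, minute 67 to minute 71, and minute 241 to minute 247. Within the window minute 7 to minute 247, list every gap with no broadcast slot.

minute 16 to minute 43, minute 118 to minute 241

Covered (merged): minute 7 to minute 16, minute 43 to minute 118, minute 241 to minute 247.
Complement within minute 7 to minute 247: minute 16 to minute 43, minute 118 to minute 241.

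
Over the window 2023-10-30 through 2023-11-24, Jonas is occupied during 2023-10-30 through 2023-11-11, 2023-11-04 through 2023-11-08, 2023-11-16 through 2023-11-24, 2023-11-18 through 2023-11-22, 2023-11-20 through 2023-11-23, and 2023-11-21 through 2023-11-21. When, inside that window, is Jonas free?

The merged coverage is 2023-10-30 through 2023-11-11, 2023-11-16 through 2023-11-24.
Gaps within 2023-10-30 through 2023-11-24: 2023-11-12 through 2023-11-15.

2023-11-12 through 2023-11-15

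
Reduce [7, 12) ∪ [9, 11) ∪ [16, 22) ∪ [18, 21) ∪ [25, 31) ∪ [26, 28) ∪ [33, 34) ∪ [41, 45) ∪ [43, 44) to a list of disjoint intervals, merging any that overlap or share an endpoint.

[7, 12) ∪ [16, 22) ∪ [25, 31) ∪ [33, 34) ∪ [41, 45)

[9, 11) overlaps/touches [7, 12) → extend to [7, 12).
[16, 22) is disjoint → start new block.
[18, 21) overlaps/touches [16, 22) → extend to [16, 22).
[25, 31) is disjoint → start new block.
[26, 28) overlaps/touches [25, 31) → extend to [25, 31).
[33, 34) is disjoint → start new block.
[41, 45) is disjoint → start new block.
[43, 44) overlaps/touches [41, 45) → extend to [41, 45).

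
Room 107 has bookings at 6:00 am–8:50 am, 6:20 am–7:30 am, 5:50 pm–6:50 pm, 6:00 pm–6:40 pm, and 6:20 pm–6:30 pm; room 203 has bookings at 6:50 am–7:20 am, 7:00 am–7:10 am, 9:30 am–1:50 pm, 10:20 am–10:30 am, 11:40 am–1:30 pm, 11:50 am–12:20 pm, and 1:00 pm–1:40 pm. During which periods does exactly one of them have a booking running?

Merge the first list: 6:00 am–8:50 am, 5:50 pm–6:50 pm.
Merge the second list: 6:50 am–7:20 am, 9:30 am–1:50 pm.
A \ B = 6:00 am–6:50 am, 7:20 am–8:50 am, 5:50 pm–6:50 pm.
B \ A = 9:30 am–1:50 pm.
Union of the two gives the symmetric difference.

6:00 am–6:50 am, 7:20 am–8:50 am, 9:30 am–1:50 pm, 5:50 pm–6:50 pm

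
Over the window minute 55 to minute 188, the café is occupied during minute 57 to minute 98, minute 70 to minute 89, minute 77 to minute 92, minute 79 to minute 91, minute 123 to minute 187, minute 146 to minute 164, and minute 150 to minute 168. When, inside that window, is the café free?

minute 55 to minute 57, minute 98 to minute 123, minute 187 to minute 188

After merging, the occupied span is minute 57 to minute 98, minute 123 to minute 187.
Gaps within minute 55 to minute 188: minute 55 to minute 57, minute 98 to minute 123, minute 187 to minute 188.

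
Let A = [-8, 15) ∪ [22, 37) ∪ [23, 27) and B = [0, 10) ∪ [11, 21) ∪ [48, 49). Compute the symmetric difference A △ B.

[-8, 0) ∪ [10, 11) ∪ [15, 21) ∪ [22, 37) ∪ [48, 49)

A, merged: [-8, 15), [22, 37).
A \ B = [-8, 0), [10, 11), [22, 37).
B \ A = [15, 21), [48, 49).
Union of the two gives the symmetric difference.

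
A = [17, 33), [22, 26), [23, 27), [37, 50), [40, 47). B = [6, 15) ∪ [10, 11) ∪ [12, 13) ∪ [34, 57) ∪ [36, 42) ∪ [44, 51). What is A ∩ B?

[37, 50)

First set merges to [17, 33), [37, 50).
Second set merges to [6, 15), [34, 57).
[17, 33): no overlap with the second set.
[37, 50) meets the second set on [37, 50).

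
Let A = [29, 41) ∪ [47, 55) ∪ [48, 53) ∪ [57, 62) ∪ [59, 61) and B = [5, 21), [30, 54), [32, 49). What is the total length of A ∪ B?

47

A, merged: [29, 41), [47, 55), [57, 62).
B, merged: [5, 21), [30, 54).
A ∪ B = [5, 21), [29, 55), [57, 62).
Total: 16 + 26 + 5 = 47.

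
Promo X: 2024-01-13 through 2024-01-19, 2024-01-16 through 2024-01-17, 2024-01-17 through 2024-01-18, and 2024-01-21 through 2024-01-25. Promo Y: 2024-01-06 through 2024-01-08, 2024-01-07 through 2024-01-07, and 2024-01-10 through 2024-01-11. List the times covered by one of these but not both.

First set merges to 2024-01-13 through 2024-01-19, 2024-01-21 through 2024-01-25.
Second set merges to 2024-01-06 through 2024-01-08, 2024-01-10 through 2024-01-11.
A \ B = 2024-01-13 through 2024-01-19, 2024-01-21 through 2024-01-25.
B \ A = 2024-01-06 through 2024-01-08, 2024-01-10 through 2024-01-11.
Union of the two gives the symmetric difference.

2024-01-06 through 2024-01-08, 2024-01-10 through 2024-01-11, 2024-01-13 through 2024-01-19, 2024-01-21 through 2024-01-25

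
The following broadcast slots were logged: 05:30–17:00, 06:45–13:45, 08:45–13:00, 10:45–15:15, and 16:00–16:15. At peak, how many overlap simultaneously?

Walk the sorted start/end points keeping a running depth.
The depth first hits 4 at 10:45.

4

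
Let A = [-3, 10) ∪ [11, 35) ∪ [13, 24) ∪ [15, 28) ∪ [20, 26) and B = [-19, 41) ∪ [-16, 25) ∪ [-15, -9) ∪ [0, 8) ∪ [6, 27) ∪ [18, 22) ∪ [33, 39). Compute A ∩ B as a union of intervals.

[-3, 10) ∪ [11, 35)

Merge the first list: [-3, 10), [11, 35).
Merge the second list: [-19, 41).
[-3, 10) ∩ B → [-3, 10).
[11, 35) ∩ B → [11, 35).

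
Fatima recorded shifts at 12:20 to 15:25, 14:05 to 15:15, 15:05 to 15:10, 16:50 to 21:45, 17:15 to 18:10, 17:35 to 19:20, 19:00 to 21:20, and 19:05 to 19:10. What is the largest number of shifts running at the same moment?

4

At 19:05, 4 of the intervals are simultaneously active.
No point has more.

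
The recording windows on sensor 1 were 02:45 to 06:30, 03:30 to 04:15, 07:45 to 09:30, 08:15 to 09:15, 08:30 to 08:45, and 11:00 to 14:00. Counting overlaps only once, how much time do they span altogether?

8 h 30 min

Merged: 02:45–06:30, 07:45–09:30, 11:00–14:00.
Lengths: 3 h 45 min + 1 h 45 min + 3 h = 8 h 30 min.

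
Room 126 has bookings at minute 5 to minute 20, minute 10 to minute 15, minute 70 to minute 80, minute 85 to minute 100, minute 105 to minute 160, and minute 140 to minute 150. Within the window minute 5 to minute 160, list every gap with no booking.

After merging, the occupied span is minute 5 to minute 20, minute 70 to minute 80, minute 85 to minute 100, minute 105 to minute 160.
Uncovered inside minute 5 to minute 160: minute 20 to minute 70, minute 80 to minute 85, minute 100 to minute 105.

minute 20 to minute 70, minute 80 to minute 85, minute 100 to minute 105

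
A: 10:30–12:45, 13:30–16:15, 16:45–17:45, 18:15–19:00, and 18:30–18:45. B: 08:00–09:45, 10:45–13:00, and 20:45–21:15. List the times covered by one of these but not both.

A, merged: 10:30–12:45, 13:30–16:15, 16:45–17:45, 18:15–19:00.
Only in the first: 10:30–10:45, 13:30–16:15, 16:45–17:45, 18:15–19:00.
Only in the second: 08:00–09:45, 12:45–13:00, 20:45–21:15.
Together these are the periods covered by exactly one.

08:00–09:45, 10:30–10:45, 12:45–13:00, 13:30–16:15, 16:45–17:45, 18:15–19:00, 20:45–21:15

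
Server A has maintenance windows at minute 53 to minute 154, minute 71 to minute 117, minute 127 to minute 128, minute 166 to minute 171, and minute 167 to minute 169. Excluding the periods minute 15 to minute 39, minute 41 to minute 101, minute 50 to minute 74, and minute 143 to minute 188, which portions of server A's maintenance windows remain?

Merge the first list: minute 53 to minute 154, minute 166 to minute 171.
Merge the second list: minute 15 to minute 39, minute 41 to minute 101, minute 143 to minute 188.
minute 53 to minute 154 \ B = minute 101 to minute 143.
minute 166 to minute 171: entirely removed.

minute 101 to minute 143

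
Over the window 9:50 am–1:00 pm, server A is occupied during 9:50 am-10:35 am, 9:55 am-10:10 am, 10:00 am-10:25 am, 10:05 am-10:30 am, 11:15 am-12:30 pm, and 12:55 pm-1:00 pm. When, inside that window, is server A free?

10:35 am–11:15 am, 12:30 pm–12:55 pm

After merging, the occupied span is 9:50 am–10:35 am, 11:15 am–12:30 pm, 12:55 pm–1:00 pm.
Gaps within 9:50 am–1:00 pm: 10:35 am–11:15 am, 12:30 pm–12:55 pm.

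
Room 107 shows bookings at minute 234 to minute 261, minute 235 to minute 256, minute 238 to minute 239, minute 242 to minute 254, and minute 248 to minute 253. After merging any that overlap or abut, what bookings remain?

minute 235 to minute 256 overlaps/touches minute 234 to minute 261 → extend to minute 234 to minute 261.
minute 238 to minute 239 overlaps/touches minute 234 to minute 261 → extend to minute 234 to minute 261.
minute 242 to minute 254 overlaps/touches minute 234 to minute 261 → extend to minute 234 to minute 261.
minute 248 to minute 253 overlaps/touches minute 234 to minute 261 → extend to minute 234 to minute 261.

minute 234 to minute 261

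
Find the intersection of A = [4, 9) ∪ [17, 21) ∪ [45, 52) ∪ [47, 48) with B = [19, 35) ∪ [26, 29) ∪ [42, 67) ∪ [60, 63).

[19, 21) ∪ [45, 52)

First set merges to [4, 9), [17, 21), [45, 52).
Second set merges to [19, 35), [42, 67).
[4, 9) falls entirely outside B.
[17, 21) overlaps B on [19, 21).
[45, 52) overlaps B on [45, 52).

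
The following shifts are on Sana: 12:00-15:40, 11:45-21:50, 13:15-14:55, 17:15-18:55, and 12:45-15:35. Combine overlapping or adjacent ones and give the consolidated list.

11:45-21:50

Sort by start: 11:45-21:50, 12:00-15:40, 12:45-15:35, 13:15-14:55, 17:15-18:55.
12:00-15:40 overlaps/touches 11:45-21:50 → extend to 11:45-21:50.
12:45-15:35 overlaps/touches 11:45-21:50 → extend to 11:45-21:50.
13:15-14:55 overlaps/touches 11:45-21:50 → extend to 11:45-21:50.
17:15-18:55 overlaps/touches 11:45-21:50 → extend to 11:45-21:50.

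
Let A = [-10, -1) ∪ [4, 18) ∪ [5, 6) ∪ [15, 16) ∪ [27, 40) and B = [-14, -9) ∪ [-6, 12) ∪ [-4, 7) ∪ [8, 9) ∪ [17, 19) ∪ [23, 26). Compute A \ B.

[-9, -6) ∪ [12, 17) ∪ [27, 40)

Merge the first list: [-10, -1), [4, 18), [27, 40).
Merge the second list: [-14, -9), [-6, 12), [17, 19), [23, 26).
[-10, -1) \ B = [-9, -6).
[4, 18) \ B = [12, 17).
[27, 40): nothing removed.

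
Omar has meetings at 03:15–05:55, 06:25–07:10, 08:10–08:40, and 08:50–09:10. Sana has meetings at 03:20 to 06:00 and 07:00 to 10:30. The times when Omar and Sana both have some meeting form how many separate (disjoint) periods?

4

A ∩ B = 03:20-05:55, 07:00-07:10, 08:10-08:40, 08:50-09:10.
That is 4 disjoint pieces.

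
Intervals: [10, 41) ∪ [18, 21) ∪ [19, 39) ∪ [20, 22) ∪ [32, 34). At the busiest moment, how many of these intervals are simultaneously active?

4

Sweep endpoints in order; track running count of active intervals.
Peak of 4 reached at 20.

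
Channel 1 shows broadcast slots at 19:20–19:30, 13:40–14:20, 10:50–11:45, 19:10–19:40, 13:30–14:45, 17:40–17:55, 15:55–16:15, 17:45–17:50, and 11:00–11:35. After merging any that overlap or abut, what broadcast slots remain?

10:50–11:45, 13:30–14:45, 15:55–16:15, 17:40–17:55, 19:10–19:40

Sort by start: 10:50–11:45, 11:00–11:35, 13:30–14:45, 13:40–14:20, 15:55–16:15, 17:40–17:55, 17:45–17:50, 19:10–19:40, 19:20–19:30.
11:00–11:35 overlaps/touches 10:50–11:45 → extend to 10:50–11:45.
13:30–14:45 is disjoint → start new block.
13:40–14:20 overlaps/touches 13:30–14:45 → extend to 13:30–14:45.
15:55–16:15 is disjoint → start new block.
17:40–17:55 is disjoint → start new block.
17:45–17:50 overlaps/touches 17:40–17:55 → extend to 17:40–17:55.
19:10–19:40 is disjoint → start new block.
19:20–19:30 overlaps/touches 19:10–19:40 → extend to 19:10–19:40.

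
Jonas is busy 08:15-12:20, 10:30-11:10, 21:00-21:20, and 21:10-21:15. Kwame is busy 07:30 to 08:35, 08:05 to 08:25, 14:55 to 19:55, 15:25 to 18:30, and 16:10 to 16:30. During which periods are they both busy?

Merge the first list: 08:15-12:20, 21:00-21:20.
Merge the second list: 07:30-08:35, 14:55-19:55.
08:15-12:20 ∩ B → 08:15-08:35.
21:00-21:20 meets no B interval.

08:15-08:35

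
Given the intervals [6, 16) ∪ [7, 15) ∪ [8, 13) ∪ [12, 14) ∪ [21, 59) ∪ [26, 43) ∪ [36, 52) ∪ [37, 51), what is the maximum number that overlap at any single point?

4

At 12, 4 of the intervals are simultaneously active.
No point has more.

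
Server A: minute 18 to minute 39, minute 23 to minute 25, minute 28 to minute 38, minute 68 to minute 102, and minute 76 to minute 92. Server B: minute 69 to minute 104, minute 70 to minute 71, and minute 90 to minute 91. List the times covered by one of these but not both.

Merge the first list: minute 18 to minute 39, minute 68 to minute 102.
Merge the second list: minute 69 to minute 104.
A but not B: minute 18 to minute 39, minute 68 to minute 69.
B but not A: minute 102 to minute 104.
Combining gives A △ B.

minute 18 to minute 39, minute 68 to minute 69, minute 102 to minute 104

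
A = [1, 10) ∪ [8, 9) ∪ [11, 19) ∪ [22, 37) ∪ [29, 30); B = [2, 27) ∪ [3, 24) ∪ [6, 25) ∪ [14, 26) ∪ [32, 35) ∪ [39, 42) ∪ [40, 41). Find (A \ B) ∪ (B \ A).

[1, 2) ∪ [10, 11) ∪ [19, 22) ∪ [27, 32) ∪ [35, 37) ∪ [39, 42)

Merge the first list: [1, 10), [11, 19), [22, 37).
Merge the second list: [2, 27), [32, 35), [39, 42).
A \ B = [1, 2), [27, 32), [35, 37).
B \ A = [10, 11), [19, 22), [39, 42).
Union of the two gives the symmetric difference.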